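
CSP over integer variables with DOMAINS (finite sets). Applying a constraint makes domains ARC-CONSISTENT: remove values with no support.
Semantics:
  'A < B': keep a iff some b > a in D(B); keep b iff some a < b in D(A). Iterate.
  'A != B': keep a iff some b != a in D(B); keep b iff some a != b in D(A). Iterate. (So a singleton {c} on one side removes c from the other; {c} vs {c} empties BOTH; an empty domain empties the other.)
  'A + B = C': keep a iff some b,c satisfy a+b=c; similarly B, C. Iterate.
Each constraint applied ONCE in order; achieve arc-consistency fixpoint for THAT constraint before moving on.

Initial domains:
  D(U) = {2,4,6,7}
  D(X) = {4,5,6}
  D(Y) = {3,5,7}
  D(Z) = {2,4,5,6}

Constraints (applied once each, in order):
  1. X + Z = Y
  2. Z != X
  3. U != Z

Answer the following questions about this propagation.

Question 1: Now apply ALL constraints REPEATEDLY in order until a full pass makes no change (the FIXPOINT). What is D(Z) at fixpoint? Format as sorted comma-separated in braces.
Answer: {2}

Derivation:
pass 0 (initial): D(Z)={2,4,5,6}
pass 1: U {2,4,6,7}->{4,6,7}; X {4,5,6}->{5}; Y {3,5,7}->{7}; Z {2,4,5,6}->{2}
pass 2: no change
Fixpoint after 2 passes: D(Z) = {2}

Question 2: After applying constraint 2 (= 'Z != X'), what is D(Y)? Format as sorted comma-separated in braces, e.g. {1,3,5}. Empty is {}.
Answer: {7}

Derivation:
Constraint 1 (X + Z = Y) on D(X)={4,5,6} D(Z)={2,4,5,6} D(Y)={3,5,7}: X {4,5,6}->{5}; Z {2,4,5,6}->{2}; Y {3,5,7}->{7}
Constraint 2 (Z != X) on D(Z)={2} D(X)={5}: no change
So after constraint 2: D(Y) = {7}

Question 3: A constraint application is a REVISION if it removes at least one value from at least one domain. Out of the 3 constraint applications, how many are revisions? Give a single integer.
Answer: 2

Derivation:
Constraint 1 (X + Z = Y) on D(X)={4,5,6} D(Z)={2,4,5,6} D(Y)={3,5,7}: X {4,5,6}->{5}; Z {2,4,5,6}->{2}; Y {3,5,7}->{7} => REVISION
Constraint 2 (Z != X) on D(Z)={2} D(X)={5}: no change => not a revision
Constraint 3 (U != Z) on D(U)={2,4,6,7} D(Z)={2}: U {2,4,6,7}->{4,6,7} => REVISION
Total revisions = 2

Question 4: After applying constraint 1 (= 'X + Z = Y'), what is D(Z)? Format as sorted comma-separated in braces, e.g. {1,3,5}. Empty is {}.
Constraint 1 (X + Z = Y) on D(X)={4,5,6} D(Z)={2,4,5,6} D(Y)={3,5,7}: X {4,5,6}->{5}; Z {2,4,5,6}->{2}; Y {3,5,7}->{7}
So after constraint 1: D(Z) = {2}

Answer: {2}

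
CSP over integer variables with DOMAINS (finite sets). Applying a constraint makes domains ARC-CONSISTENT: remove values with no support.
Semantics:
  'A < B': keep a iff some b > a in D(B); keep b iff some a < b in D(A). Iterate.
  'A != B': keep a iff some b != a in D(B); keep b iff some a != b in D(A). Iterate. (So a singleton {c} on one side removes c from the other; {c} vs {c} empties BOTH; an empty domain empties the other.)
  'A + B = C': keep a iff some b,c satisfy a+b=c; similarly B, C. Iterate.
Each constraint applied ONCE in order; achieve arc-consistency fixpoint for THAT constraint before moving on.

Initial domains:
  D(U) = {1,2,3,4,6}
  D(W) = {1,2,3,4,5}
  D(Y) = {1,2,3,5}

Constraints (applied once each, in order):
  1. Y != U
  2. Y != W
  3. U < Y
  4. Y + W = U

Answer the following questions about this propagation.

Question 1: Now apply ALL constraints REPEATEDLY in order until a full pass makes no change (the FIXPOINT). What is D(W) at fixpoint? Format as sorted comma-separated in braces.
pass 0 (initial): D(W)={1,2,3,4,5}
pass 1: U {1,2,3,4,6}->{3,4}; W {1,2,3,4,5}->{1,2}; Y {1,2,3,5}->{2,3}
pass 2: U {3,4}->{}; W {1,2}->{}; Y {2,3}->{}
pass 3: no change
Fixpoint after 3 passes: D(W) = {}

Answer: {}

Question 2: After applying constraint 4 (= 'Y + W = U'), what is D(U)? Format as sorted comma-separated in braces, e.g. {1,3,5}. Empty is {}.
Constraint 1 (Y != U) on D(Y)={1,2,3,5} D(U)={1,2,3,4,6}: no change
Constraint 2 (Y != W) on D(Y)={1,2,3,5} D(W)={1,2,3,4,5}: no change
Constraint 3 (U < Y) on D(U)={1,2,3,4,6} D(Y)={1,2,3,5}: U {1,2,3,4,6}->{1,2,3,4}; Y {1,2,3,5}->{2,3,5}
Constraint 4 (Y + W = U) on D(Y)={2,3,5} D(W)={1,2,3,4,5} D(U)={1,2,3,4}: Y {2,3,5}->{2,3}; W {1,2,3,4,5}->{1,2}; U {1,2,3,4}->{3,4}
So after constraint 4: D(U) = {3,4}

Answer: {3,4}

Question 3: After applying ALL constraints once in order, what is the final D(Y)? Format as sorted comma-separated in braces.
Answer: {2,3}

Derivation:
Constraint 1 (Y != U) on D(Y)={1,2,3,5} D(U)={1,2,3,4,6}: no change
Constraint 2 (Y != W) on D(Y)={1,2,3,5} D(W)={1,2,3,4,5}: no change
Constraint 3 (U < Y) on D(U)={1,2,3,4,6} D(Y)={1,2,3,5}: U {1,2,3,4,6}->{1,2,3,4}; Y {1,2,3,5}->{2,3,5}
Constraint 4 (Y + W = U) on D(Y)={2,3,5} D(W)={1,2,3,4,5} D(U)={1,2,3,4}: Y {2,3,5}->{2,3}; W {1,2,3,4,5}->{1,2}; U {1,2,3,4}->{3,4}
So after all 4 constraints: D(Y) = {2,3}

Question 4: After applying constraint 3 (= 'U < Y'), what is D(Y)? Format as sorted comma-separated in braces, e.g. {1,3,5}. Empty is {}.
Answer: {2,3,5}

Derivation:
Constraint 1 (Y != U) on D(Y)={1,2,3,5} D(U)={1,2,3,4,6}: no change
Constraint 2 (Y != W) on D(Y)={1,2,3,5} D(W)={1,2,3,4,5}: no change
Constraint 3 (U < Y) on D(U)={1,2,3,4,6} D(Y)={1,2,3,5}: U {1,2,3,4,6}->{1,2,3,4}; Y {1,2,3,5}->{2,3,5}
So after constraint 3: D(Y) = {2,3,5}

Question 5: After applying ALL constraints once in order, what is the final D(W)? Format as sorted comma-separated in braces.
Answer: {1,2}

Derivation:
Constraint 1 (Y != U) on D(Y)={1,2,3,5} D(U)={1,2,3,4,6}: no change
Constraint 2 (Y != W) on D(Y)={1,2,3,5} D(W)={1,2,3,4,5}: no change
Constraint 3 (U < Y) on D(U)={1,2,3,4,6} D(Y)={1,2,3,5}: U {1,2,3,4,6}->{1,2,3,4}; Y {1,2,3,5}->{2,3,5}
Constraint 4 (Y + W = U) on D(Y)={2,3,5} D(W)={1,2,3,4,5} D(U)={1,2,3,4}: Y {2,3,5}->{2,3}; W {1,2,3,4,5}->{1,2}; U {1,2,3,4}->{3,4}
So after all 4 constraints: D(W) = {1,2}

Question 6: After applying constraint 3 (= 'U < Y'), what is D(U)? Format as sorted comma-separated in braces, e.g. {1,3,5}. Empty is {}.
Answer: {1,2,3,4}

Derivation:
Constraint 1 (Y != U) on D(Y)={1,2,3,5} D(U)={1,2,3,4,6}: no change
Constraint 2 (Y != W) on D(Y)={1,2,3,5} D(W)={1,2,3,4,5}: no change
Constraint 3 (U < Y) on D(U)={1,2,3,4,6} D(Y)={1,2,3,5}: U {1,2,3,4,6}->{1,2,3,4}; Y {1,2,3,5}->{2,3,5}
So after constraint 3: D(U) = {1,2,3,4}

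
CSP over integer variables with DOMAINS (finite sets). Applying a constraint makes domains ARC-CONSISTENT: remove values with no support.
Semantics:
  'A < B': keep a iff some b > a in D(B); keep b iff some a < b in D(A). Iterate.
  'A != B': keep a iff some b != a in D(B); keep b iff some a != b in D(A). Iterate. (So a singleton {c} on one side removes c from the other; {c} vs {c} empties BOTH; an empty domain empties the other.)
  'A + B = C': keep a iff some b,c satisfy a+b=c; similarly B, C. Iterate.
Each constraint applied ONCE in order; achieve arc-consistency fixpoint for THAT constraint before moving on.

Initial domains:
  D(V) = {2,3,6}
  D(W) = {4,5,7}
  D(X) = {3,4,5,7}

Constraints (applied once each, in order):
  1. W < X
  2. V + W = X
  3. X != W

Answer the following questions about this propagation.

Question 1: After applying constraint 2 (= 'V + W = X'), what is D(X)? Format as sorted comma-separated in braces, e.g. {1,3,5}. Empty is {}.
Answer: {7}

Derivation:
Constraint 1 (W < X) on D(W)={4,5,7} D(X)={3,4,5,7}: W {4,5,7}->{4,5}; X {3,4,5,7}->{5,7}
Constraint 2 (V + W = X) on D(V)={2,3,6} D(W)={4,5} D(X)={5,7}: V {2,3,6}->{2,3}; X {5,7}->{7}
So after constraint 2: D(X) = {7}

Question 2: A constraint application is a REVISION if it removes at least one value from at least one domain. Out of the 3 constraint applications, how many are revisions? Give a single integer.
Answer: 2

Derivation:
Constraint 1 (W < X) on D(W)={4,5,7} D(X)={3,4,5,7}: W {4,5,7}->{4,5}; X {3,4,5,7}->{5,7} => REVISION
Constraint 2 (V + W = X) on D(V)={2,3,6} D(W)={4,5} D(X)={5,7}: V {2,3,6}->{2,3}; X {5,7}->{7} => REVISION
Constraint 3 (X != W) on D(X)={7} D(W)={4,5}: no change => not a revision
Total revisions = 2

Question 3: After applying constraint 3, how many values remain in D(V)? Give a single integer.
Constraint 1 (W < X) on D(W)={4,5,7} D(X)={3,4,5,7}: W {4,5,7}->{4,5}; X {3,4,5,7}->{5,7}
Constraint 2 (V + W = X) on D(V)={2,3,6} D(W)={4,5} D(X)={5,7}: V {2,3,6}->{2,3}; X {5,7}->{7}
Constraint 3 (X != W) on D(X)={7} D(W)={4,5}: no change
So after constraint 3: D(V)={2,3}, size = 2

Answer: 2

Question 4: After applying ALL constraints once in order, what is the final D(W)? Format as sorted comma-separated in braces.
Constraint 1 (W < X) on D(W)={4,5,7} D(X)={3,4,5,7}: W {4,5,7}->{4,5}; X {3,4,5,7}->{5,7}
Constraint 2 (V + W = X) on D(V)={2,3,6} D(W)={4,5} D(X)={5,7}: V {2,3,6}->{2,3}; X {5,7}->{7}
Constraint 3 (X != W) on D(X)={7} D(W)={4,5}: no change
So after all 3 constraints: D(W) = {4,5}

Answer: {4,5}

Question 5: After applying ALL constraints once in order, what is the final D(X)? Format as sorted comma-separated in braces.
Answer: {7}

Derivation:
Constraint 1 (W < X) on D(W)={4,5,7} D(X)={3,4,5,7}: W {4,5,7}->{4,5}; X {3,4,5,7}->{5,7}
Constraint 2 (V + W = X) on D(V)={2,3,6} D(W)={4,5} D(X)={5,7}: V {2,3,6}->{2,3}; X {5,7}->{7}
Constraint 3 (X != W) on D(X)={7} D(W)={4,5}: no change
So after all 3 constraints: D(X) = {7}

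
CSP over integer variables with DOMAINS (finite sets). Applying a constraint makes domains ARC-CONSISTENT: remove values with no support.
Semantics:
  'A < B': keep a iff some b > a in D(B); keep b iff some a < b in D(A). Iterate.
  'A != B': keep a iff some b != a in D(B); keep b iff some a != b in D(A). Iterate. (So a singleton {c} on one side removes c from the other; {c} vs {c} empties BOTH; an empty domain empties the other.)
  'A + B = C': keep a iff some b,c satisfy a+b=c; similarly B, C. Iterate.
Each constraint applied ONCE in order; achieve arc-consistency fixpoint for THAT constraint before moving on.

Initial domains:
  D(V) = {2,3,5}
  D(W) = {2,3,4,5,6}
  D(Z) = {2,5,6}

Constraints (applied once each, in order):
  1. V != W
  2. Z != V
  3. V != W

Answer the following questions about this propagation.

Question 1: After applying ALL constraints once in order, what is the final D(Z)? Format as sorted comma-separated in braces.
Constraint 1 (V != W) on D(V)={2,3,5} D(W)={2,3,4,5,6}: no change
Constraint 2 (Z != V) on D(Z)={2,5,6} D(V)={2,3,5}: no change
Constraint 3 (V != W) on D(V)={2,3,5} D(W)={2,3,4,5,6}: no change
So after all 3 constraints: D(Z) = {2,5,6}

Answer: {2,5,6}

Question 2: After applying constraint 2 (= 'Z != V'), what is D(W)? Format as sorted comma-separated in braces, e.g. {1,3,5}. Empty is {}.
Constraint 1 (V != W) on D(V)={2,3,5} D(W)={2,3,4,5,6}: no change
Constraint 2 (Z != V) on D(Z)={2,5,6} D(V)={2,3,5}: no change
So after constraint 2: D(W) = {2,3,4,5,6}

Answer: {2,3,4,5,6}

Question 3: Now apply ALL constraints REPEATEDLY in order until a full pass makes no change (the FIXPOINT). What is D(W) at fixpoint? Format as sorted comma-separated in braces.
Answer: {2,3,4,5,6}

Derivation:
pass 0 (initial): D(W)={2,3,4,5,6}
pass 1: no change
Fixpoint after 1 passes: D(W) = {2,3,4,5,6}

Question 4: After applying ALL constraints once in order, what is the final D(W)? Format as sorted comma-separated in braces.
Constraint 1 (V != W) on D(V)={2,3,5} D(W)={2,3,4,5,6}: no change
Constraint 2 (Z != V) on D(Z)={2,5,6} D(V)={2,3,5}: no change
Constraint 3 (V != W) on D(V)={2,3,5} D(W)={2,3,4,5,6}: no change
So after all 3 constraints: D(W) = {2,3,4,5,6}

Answer: {2,3,4,5,6}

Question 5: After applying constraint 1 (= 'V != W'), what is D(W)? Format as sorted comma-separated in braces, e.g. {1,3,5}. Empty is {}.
Constraint 1 (V != W) on D(V)={2,3,5} D(W)={2,3,4,5,6}: no change
So after constraint 1: D(W) = {2,3,4,5,6}

Answer: {2,3,4,5,6}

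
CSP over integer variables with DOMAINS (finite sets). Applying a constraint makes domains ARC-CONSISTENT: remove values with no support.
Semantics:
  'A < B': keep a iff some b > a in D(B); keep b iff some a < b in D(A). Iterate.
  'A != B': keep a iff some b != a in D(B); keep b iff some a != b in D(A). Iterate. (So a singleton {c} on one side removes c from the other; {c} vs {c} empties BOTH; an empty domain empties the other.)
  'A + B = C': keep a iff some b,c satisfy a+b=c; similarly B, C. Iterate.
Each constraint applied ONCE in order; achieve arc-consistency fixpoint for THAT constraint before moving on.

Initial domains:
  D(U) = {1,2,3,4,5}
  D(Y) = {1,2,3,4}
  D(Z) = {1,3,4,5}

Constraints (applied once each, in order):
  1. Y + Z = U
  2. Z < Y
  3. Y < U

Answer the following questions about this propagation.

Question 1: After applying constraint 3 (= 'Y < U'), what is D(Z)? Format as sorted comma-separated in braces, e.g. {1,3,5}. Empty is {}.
Answer: {1,3}

Derivation:
Constraint 1 (Y + Z = U) on D(Y)={1,2,3,4} D(Z)={1,3,4,5} D(U)={1,2,3,4,5}: Z {1,3,4,5}->{1,3,4}; U {1,2,3,4,5}->{2,3,4,5}
Constraint 2 (Z < Y) on D(Z)={1,3,4} D(Y)={1,2,3,4}: Z {1,3,4}->{1,3}; Y {1,2,3,4}->{2,3,4}
Constraint 3 (Y < U) on D(Y)={2,3,4} D(U)={2,3,4,5}: U {2,3,4,5}->{3,4,5}
So after constraint 3: D(Z) = {1,3}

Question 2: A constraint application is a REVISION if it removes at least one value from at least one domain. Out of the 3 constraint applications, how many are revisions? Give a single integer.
Answer: 3

Derivation:
Constraint 1 (Y + Z = U) on D(Y)={1,2,3,4} D(Z)={1,3,4,5} D(U)={1,2,3,4,5}: Z {1,3,4,5}->{1,3,4}; U {1,2,3,4,5}->{2,3,4,5} => REVISION
Constraint 2 (Z < Y) on D(Z)={1,3,4} D(Y)={1,2,3,4}: Z {1,3,4}->{1,3}; Y {1,2,3,4}->{2,3,4} => REVISION
Constraint 3 (Y < U) on D(Y)={2,3,4} D(U)={2,3,4,5}: U {2,3,4,5}->{3,4,5} => REVISION
Total revisions = 3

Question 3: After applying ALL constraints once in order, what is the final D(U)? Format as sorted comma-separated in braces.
Answer: {3,4,5}

Derivation:
Constraint 1 (Y + Z = U) on D(Y)={1,2,3,4} D(Z)={1,3,4,5} D(U)={1,2,3,4,5}: Z {1,3,4,5}->{1,3,4}; U {1,2,3,4,5}->{2,3,4,5}
Constraint 2 (Z < Y) on D(Z)={1,3,4} D(Y)={1,2,3,4}: Z {1,3,4}->{1,3}; Y {1,2,3,4}->{2,3,4}
Constraint 3 (Y < U) on D(Y)={2,3,4} D(U)={2,3,4,5}: U {2,3,4,5}->{3,4,5}
So after all 3 constraints: D(U) = {3,4,5}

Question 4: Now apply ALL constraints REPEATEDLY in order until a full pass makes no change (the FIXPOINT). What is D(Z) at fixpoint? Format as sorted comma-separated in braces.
Answer: {1,3}

Derivation:
pass 0 (initial): D(Z)={1,3,4,5}
pass 1: U {1,2,3,4,5}->{3,4,5}; Y {1,2,3,4}->{2,3,4}; Z {1,3,4,5}->{1,3}
pass 2: no change
Fixpoint after 2 passes: D(Z) = {1,3}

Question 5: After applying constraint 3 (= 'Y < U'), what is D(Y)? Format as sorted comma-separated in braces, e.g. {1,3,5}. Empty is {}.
Constraint 1 (Y + Z = U) on D(Y)={1,2,3,4} D(Z)={1,3,4,5} D(U)={1,2,3,4,5}: Z {1,3,4,5}->{1,3,4}; U {1,2,3,4,5}->{2,3,4,5}
Constraint 2 (Z < Y) on D(Z)={1,3,4} D(Y)={1,2,3,4}: Z {1,3,4}->{1,3}; Y {1,2,3,4}->{2,3,4}
Constraint 3 (Y < U) on D(Y)={2,3,4} D(U)={2,3,4,5}: U {2,3,4,5}->{3,4,5}
So after constraint 3: D(Y) = {2,3,4}

Answer: {2,3,4}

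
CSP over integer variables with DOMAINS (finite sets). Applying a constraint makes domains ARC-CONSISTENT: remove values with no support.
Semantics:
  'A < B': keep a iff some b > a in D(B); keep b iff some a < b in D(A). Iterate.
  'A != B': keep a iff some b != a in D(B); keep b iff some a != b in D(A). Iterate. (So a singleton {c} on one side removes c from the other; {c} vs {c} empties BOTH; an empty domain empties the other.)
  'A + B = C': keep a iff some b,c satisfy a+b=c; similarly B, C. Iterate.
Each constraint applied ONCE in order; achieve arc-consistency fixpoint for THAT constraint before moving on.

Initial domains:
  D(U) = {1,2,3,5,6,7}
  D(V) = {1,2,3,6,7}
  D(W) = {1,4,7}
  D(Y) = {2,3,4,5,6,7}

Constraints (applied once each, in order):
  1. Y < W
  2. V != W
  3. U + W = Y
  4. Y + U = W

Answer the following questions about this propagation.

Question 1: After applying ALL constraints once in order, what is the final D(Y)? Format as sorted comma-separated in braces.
Constraint 1 (Y < W) on D(Y)={2,3,4,5,6,7} D(W)={1,4,7}: Y {2,3,4,5,6,7}->{2,3,4,5,6}; W {1,4,7}->{4,7}
Constraint 2 (V != W) on D(V)={1,2,3,6,7} D(W)={4,7}: no change
Constraint 3 (U + W = Y) on D(U)={1,2,3,5,6,7} D(W)={4,7} D(Y)={2,3,4,5,6}: U {1,2,3,5,6,7}->{1,2}; W {4,7}->{4}; Y {2,3,4,5,6}->{5,6}
Constraint 4 (Y + U = W) on D(Y)={5,6} D(U)={1,2} D(W)={4}: Y {5,6}->{}; U {1,2}->{}; W {4}->{}
So after all 4 constraints: D(Y) = {}

Answer: {}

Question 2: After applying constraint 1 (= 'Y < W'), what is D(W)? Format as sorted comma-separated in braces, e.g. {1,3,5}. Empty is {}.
Constraint 1 (Y < W) on D(Y)={2,3,4,5,6,7} D(W)={1,4,7}: Y {2,3,4,5,6,7}->{2,3,4,5,6}; W {1,4,7}->{4,7}
So after constraint 1: D(W) = {4,7}

Answer: {4,7}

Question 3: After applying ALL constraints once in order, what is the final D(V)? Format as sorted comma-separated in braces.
Answer: {1,2,3,6,7}

Derivation:
Constraint 1 (Y < W) on D(Y)={2,3,4,5,6,7} D(W)={1,4,7}: Y {2,3,4,5,6,7}->{2,3,4,5,6}; W {1,4,7}->{4,7}
Constraint 2 (V != W) on D(V)={1,2,3,6,7} D(W)={4,7}: no change
Constraint 3 (U + W = Y) on D(U)={1,2,3,5,6,7} D(W)={4,7} D(Y)={2,3,4,5,6}: U {1,2,3,5,6,7}->{1,2}; W {4,7}->{4}; Y {2,3,4,5,6}->{5,6}
Constraint 4 (Y + U = W) on D(Y)={5,6} D(U)={1,2} D(W)={4}: Y {5,6}->{}; U {1,2}->{}; W {4}->{}
So after all 4 constraints: D(V) = {1,2,3,6,7}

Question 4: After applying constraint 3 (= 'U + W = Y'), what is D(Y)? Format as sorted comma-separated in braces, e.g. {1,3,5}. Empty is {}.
Answer: {5,6}

Derivation:
Constraint 1 (Y < W) on D(Y)={2,3,4,5,6,7} D(W)={1,4,7}: Y {2,3,4,5,6,7}->{2,3,4,5,6}; W {1,4,7}->{4,7}
Constraint 2 (V != W) on D(V)={1,2,3,6,7} D(W)={4,7}: no change
Constraint 3 (U + W = Y) on D(U)={1,2,3,5,6,7} D(W)={4,7} D(Y)={2,3,4,5,6}: U {1,2,3,5,6,7}->{1,2}; W {4,7}->{4}; Y {2,3,4,5,6}->{5,6}
So after constraint 3: D(Y) = {5,6}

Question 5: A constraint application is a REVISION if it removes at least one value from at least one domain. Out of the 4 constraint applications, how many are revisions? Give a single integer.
Constraint 1 (Y < W) on D(Y)={2,3,4,5,6,7} D(W)={1,4,7}: Y {2,3,4,5,6,7}->{2,3,4,5,6}; W {1,4,7}->{4,7} => REVISION
Constraint 2 (V != W) on D(V)={1,2,3,6,7} D(W)={4,7}: no change => not a revision
Constraint 3 (U + W = Y) on D(U)={1,2,3,5,6,7} D(W)={4,7} D(Y)={2,3,4,5,6}: U {1,2,3,5,6,7}->{1,2}; W {4,7}->{4}; Y {2,3,4,5,6}->{5,6} => REVISION
Constraint 4 (Y + U = W) on D(Y)={5,6} D(U)={1,2} D(W)={4}: Y {5,6}->{}; U {1,2}->{}; W {4}->{} => REVISION
Total revisions = 3

Answer: 3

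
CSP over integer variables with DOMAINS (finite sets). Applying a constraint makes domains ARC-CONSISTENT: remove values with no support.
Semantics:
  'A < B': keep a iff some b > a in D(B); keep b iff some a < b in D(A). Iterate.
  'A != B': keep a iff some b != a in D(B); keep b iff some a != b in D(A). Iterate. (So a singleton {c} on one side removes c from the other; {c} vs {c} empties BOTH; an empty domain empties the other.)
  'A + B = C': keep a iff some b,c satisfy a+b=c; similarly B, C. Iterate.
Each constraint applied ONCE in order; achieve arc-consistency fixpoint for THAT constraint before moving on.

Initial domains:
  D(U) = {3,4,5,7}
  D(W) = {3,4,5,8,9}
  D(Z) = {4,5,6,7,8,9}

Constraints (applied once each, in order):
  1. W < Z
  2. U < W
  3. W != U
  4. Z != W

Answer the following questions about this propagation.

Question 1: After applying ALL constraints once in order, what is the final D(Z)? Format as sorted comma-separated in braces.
Answer: {4,5,6,7,8,9}

Derivation:
Constraint 1 (W < Z) on D(W)={3,4,5,8,9} D(Z)={4,5,6,7,8,9}: W {3,4,5,8,9}->{3,4,5,8}
Constraint 2 (U < W) on D(U)={3,4,5,7} D(W)={3,4,5,8}: W {3,4,5,8}->{4,5,8}
Constraint 3 (W != U) on D(W)={4,5,8} D(U)={3,4,5,7}: no change
Constraint 4 (Z != W) on D(Z)={4,5,6,7,8,9} D(W)={4,5,8}: no change
So after all 4 constraints: D(Z) = {4,5,6,7,8,9}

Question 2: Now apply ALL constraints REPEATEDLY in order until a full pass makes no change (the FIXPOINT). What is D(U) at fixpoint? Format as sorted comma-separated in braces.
pass 0 (initial): D(U)={3,4,5,7}
pass 1: W {3,4,5,8,9}->{4,5,8}
pass 2: Z {4,5,6,7,8,9}->{5,6,7,8,9}
pass 3: no change
Fixpoint after 3 passes: D(U) = {3,4,5,7}

Answer: {3,4,5,7}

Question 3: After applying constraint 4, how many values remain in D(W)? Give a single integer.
Constraint 1 (W < Z) on D(W)={3,4,5,8,9} D(Z)={4,5,6,7,8,9}: W {3,4,5,8,9}->{3,4,5,8}
Constraint 2 (U < W) on D(U)={3,4,5,7} D(W)={3,4,5,8}: W {3,4,5,8}->{4,5,8}
Constraint 3 (W != U) on D(W)={4,5,8} D(U)={3,4,5,7}: no change
Constraint 4 (Z != W) on D(Z)={4,5,6,7,8,9} D(W)={4,5,8}: no change
So after constraint 4: D(W)={4,5,8}, size = 3

Answer: 3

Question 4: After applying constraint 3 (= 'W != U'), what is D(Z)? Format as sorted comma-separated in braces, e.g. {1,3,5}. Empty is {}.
Constraint 1 (W < Z) on D(W)={3,4,5,8,9} D(Z)={4,5,6,7,8,9}: W {3,4,5,8,9}->{3,4,5,8}
Constraint 2 (U < W) on D(U)={3,4,5,7} D(W)={3,4,5,8}: W {3,4,5,8}->{4,5,8}
Constraint 3 (W != U) on D(W)={4,5,8} D(U)={3,4,5,7}: no change
So after constraint 3: D(Z) = {4,5,6,7,8,9}

Answer: {4,5,6,7,8,9}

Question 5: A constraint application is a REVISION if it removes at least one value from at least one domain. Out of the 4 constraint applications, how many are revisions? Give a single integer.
Answer: 2

Derivation:
Constraint 1 (W < Z) on D(W)={3,4,5,8,9} D(Z)={4,5,6,7,8,9}: W {3,4,5,8,9}->{3,4,5,8} => REVISION
Constraint 2 (U < W) on D(U)={3,4,5,7} D(W)={3,4,5,8}: W {3,4,5,8}->{4,5,8} => REVISION
Constraint 3 (W != U) on D(W)={4,5,8} D(U)={3,4,5,7}: no change => not a revision
Constraint 4 (Z != W) on D(Z)={4,5,6,7,8,9} D(W)={4,5,8}: no change => not a revision
Total revisions = 2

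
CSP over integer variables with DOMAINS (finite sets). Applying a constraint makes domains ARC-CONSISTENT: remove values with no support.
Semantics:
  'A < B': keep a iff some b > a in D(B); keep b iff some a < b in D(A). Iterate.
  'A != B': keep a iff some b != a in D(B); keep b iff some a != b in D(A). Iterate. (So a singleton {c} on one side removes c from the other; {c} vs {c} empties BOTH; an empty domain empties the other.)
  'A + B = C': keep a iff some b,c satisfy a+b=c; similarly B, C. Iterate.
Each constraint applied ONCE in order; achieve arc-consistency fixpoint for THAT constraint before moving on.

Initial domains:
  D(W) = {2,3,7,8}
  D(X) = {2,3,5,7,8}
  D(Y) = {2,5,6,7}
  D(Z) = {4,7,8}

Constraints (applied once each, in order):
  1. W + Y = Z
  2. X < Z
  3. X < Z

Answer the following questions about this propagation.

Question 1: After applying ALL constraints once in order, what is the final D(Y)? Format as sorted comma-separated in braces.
Answer: {2,5,6}

Derivation:
Constraint 1 (W + Y = Z) on D(W)={2,3,7,8} D(Y)={2,5,6,7} D(Z)={4,7,8}: W {2,3,7,8}->{2,3}; Y {2,5,6,7}->{2,5,6}
Constraint 2 (X < Z) on D(X)={2,3,5,7,8} D(Z)={4,7,8}: X {2,3,5,7,8}->{2,3,5,7}
Constraint 3 (X < Z) on D(X)={2,3,5,7} D(Z)={4,7,8}: no change
So after all 3 constraints: D(Y) = {2,5,6}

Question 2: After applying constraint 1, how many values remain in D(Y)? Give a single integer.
Constraint 1 (W + Y = Z) on D(W)={2,3,7,8} D(Y)={2,5,6,7} D(Z)={4,7,8}: W {2,3,7,8}->{2,3}; Y {2,5,6,7}->{2,5,6}
So after constraint 1: D(Y)={2,5,6}, size = 3

Answer: 3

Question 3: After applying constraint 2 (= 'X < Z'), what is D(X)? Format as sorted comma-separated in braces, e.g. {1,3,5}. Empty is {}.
Answer: {2,3,5,7}

Derivation:
Constraint 1 (W + Y = Z) on D(W)={2,3,7,8} D(Y)={2,5,6,7} D(Z)={4,7,8}: W {2,3,7,8}->{2,3}; Y {2,5,6,7}->{2,5,6}
Constraint 2 (X < Z) on D(X)={2,3,5,7,8} D(Z)={4,7,8}: X {2,3,5,7,8}->{2,3,5,7}
So after constraint 2: D(X) = {2,3,5,7}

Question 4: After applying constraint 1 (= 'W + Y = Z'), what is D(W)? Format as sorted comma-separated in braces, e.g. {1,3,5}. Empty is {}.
Constraint 1 (W + Y = Z) on D(W)={2,3,7,8} D(Y)={2,5,6,7} D(Z)={4,7,8}: W {2,3,7,8}->{2,3}; Y {2,5,6,7}->{2,5,6}
So after constraint 1: D(W) = {2,3}

Answer: {2,3}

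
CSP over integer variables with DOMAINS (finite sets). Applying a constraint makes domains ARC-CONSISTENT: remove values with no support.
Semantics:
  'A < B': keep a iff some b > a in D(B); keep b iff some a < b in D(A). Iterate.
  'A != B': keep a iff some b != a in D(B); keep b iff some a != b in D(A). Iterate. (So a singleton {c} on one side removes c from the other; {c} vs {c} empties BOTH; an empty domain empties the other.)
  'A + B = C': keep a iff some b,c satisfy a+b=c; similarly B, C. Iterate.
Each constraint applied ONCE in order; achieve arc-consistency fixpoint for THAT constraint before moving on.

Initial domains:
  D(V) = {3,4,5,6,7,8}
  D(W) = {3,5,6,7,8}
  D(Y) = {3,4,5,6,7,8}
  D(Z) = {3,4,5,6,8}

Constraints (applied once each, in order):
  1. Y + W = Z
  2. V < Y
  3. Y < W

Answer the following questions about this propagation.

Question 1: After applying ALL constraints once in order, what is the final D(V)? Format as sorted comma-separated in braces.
Answer: {3,4}

Derivation:
Constraint 1 (Y + W = Z) on D(Y)={3,4,5,6,7,8} D(W)={3,5,6,7,8} D(Z)={3,4,5,6,8}: Y {3,4,5,6,7,8}->{3,5}; W {3,5,6,7,8}->{3,5}; Z {3,4,5,6,8}->{6,8}
Constraint 2 (V < Y) on D(V)={3,4,5,6,7,8} D(Y)={3,5}: V {3,4,5,6,7,8}->{3,4}; Y {3,5}->{5}
Constraint 3 (Y < W) on D(Y)={5} D(W)={3,5}: Y {5}->{}; W {3,5}->{}
So after all 3 constraints: D(V) = {3,4}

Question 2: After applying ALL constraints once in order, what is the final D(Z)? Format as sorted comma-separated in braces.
Constraint 1 (Y + W = Z) on D(Y)={3,4,5,6,7,8} D(W)={3,5,6,7,8} D(Z)={3,4,5,6,8}: Y {3,4,5,6,7,8}->{3,5}; W {3,5,6,7,8}->{3,5}; Z {3,4,5,6,8}->{6,8}
Constraint 2 (V < Y) on D(V)={3,4,5,6,7,8} D(Y)={3,5}: V {3,4,5,6,7,8}->{3,4}; Y {3,5}->{5}
Constraint 3 (Y < W) on D(Y)={5} D(W)={3,5}: Y {5}->{}; W {3,5}->{}
So after all 3 constraints: D(Z) = {6,8}

Answer: {6,8}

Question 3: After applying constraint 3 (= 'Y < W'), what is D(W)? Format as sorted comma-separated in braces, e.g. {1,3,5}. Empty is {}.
Constraint 1 (Y + W = Z) on D(Y)={3,4,5,6,7,8} D(W)={3,5,6,7,8} D(Z)={3,4,5,6,8}: Y {3,4,5,6,7,8}->{3,5}; W {3,5,6,7,8}->{3,5}; Z {3,4,5,6,8}->{6,8}
Constraint 2 (V < Y) on D(V)={3,4,5,6,7,8} D(Y)={3,5}: V {3,4,5,6,7,8}->{3,4}; Y {3,5}->{5}
Constraint 3 (Y < W) on D(Y)={5} D(W)={3,5}: Y {5}->{}; W {3,5}->{}
So after constraint 3: D(W) = {}

Answer: {}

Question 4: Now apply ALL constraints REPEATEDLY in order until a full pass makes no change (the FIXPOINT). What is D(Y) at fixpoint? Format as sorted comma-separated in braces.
Answer: {}

Derivation:
pass 0 (initial): D(Y)={3,4,5,6,7,8}
pass 1: V {3,4,5,6,7,8}->{3,4}; W {3,5,6,7,8}->{}; Y {3,4,5,6,7,8}->{}; Z {3,4,5,6,8}->{6,8}
pass 2: V {3,4}->{}; Z {6,8}->{}
pass 3: no change
Fixpoint after 3 passes: D(Y) = {}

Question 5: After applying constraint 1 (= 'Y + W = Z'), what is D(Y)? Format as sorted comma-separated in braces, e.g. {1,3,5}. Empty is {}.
Constraint 1 (Y + W = Z) on D(Y)={3,4,5,6,7,8} D(W)={3,5,6,7,8} D(Z)={3,4,5,6,8}: Y {3,4,5,6,7,8}->{3,5}; W {3,5,6,7,8}->{3,5}; Z {3,4,5,6,8}->{6,8}
So after constraint 1: D(Y) = {3,5}

Answer: {3,5}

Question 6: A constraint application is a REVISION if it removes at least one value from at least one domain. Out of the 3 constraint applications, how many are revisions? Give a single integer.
Answer: 3

Derivation:
Constraint 1 (Y + W = Z) on D(Y)={3,4,5,6,7,8} D(W)={3,5,6,7,8} D(Z)={3,4,5,6,8}: Y {3,4,5,6,7,8}->{3,5}; W {3,5,6,7,8}->{3,5}; Z {3,4,5,6,8}->{6,8} => REVISION
Constraint 2 (V < Y) on D(V)={3,4,5,6,7,8} D(Y)={3,5}: V {3,4,5,6,7,8}->{3,4}; Y {3,5}->{5} => REVISION
Constraint 3 (Y < W) on D(Y)={5} D(W)={3,5}: Y {5}->{}; W {3,5}->{} => REVISION
Total revisions = 3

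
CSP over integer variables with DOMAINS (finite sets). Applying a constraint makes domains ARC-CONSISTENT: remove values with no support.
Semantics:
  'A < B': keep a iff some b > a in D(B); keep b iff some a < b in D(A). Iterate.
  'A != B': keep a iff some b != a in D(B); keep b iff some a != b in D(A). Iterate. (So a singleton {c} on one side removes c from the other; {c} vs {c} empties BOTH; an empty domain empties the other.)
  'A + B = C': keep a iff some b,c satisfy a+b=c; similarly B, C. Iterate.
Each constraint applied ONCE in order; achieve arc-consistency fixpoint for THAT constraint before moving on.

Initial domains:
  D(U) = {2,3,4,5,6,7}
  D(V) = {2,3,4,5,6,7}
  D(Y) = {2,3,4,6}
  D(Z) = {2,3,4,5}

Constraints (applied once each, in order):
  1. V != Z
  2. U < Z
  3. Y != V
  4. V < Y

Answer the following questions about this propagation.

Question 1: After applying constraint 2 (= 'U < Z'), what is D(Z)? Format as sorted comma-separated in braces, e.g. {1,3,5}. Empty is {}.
Answer: {3,4,5}

Derivation:
Constraint 1 (V != Z) on D(V)={2,3,4,5,6,7} D(Z)={2,3,4,5}: no change
Constraint 2 (U < Z) on D(U)={2,3,4,5,6,7} D(Z)={2,3,4,5}: U {2,3,4,5,6,7}->{2,3,4}; Z {2,3,4,5}->{3,4,5}
So after constraint 2: D(Z) = {3,4,5}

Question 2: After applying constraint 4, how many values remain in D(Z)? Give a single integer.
Constraint 1 (V != Z) on D(V)={2,3,4,5,6,7} D(Z)={2,3,4,5}: no change
Constraint 2 (U < Z) on D(U)={2,3,4,5,6,7} D(Z)={2,3,4,5}: U {2,3,4,5,6,7}->{2,3,4}; Z {2,3,4,5}->{3,4,5}
Constraint 3 (Y != V) on D(Y)={2,3,4,6} D(V)={2,3,4,5,6,7}: no change
Constraint 4 (V < Y) on D(V)={2,3,4,5,6,7} D(Y)={2,3,4,6}: V {2,3,4,5,6,7}->{2,3,4,5}; Y {2,3,4,6}->{3,4,6}
So after constraint 4: D(Z)={3,4,5}, size = 3

Answer: 3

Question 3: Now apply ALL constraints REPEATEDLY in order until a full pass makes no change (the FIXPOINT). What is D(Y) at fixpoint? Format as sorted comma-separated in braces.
Answer: {3,4,6}

Derivation:
pass 0 (initial): D(Y)={2,3,4,6}
pass 1: U {2,3,4,5,6,7}->{2,3,4}; V {2,3,4,5,6,7}->{2,3,4,5}; Y {2,3,4,6}->{3,4,6}; Z {2,3,4,5}->{3,4,5}
pass 2: no change
Fixpoint after 2 passes: D(Y) = {3,4,6}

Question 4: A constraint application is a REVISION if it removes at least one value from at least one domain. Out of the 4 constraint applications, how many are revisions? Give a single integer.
Constraint 1 (V != Z) on D(V)={2,3,4,5,6,7} D(Z)={2,3,4,5}: no change => not a revision
Constraint 2 (U < Z) on D(U)={2,3,4,5,6,7} D(Z)={2,3,4,5}: U {2,3,4,5,6,7}->{2,3,4}; Z {2,3,4,5}->{3,4,5} => REVISION
Constraint 3 (Y != V) on D(Y)={2,3,4,6} D(V)={2,3,4,5,6,7}: no change => not a revision
Constraint 4 (V < Y) on D(V)={2,3,4,5,6,7} D(Y)={2,3,4,6}: V {2,3,4,5,6,7}->{2,3,4,5}; Y {2,3,4,6}->{3,4,6} => REVISION
Total revisions = 2

Answer: 2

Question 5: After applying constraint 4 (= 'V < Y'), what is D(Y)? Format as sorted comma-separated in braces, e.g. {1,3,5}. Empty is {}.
Answer: {3,4,6}

Derivation:
Constraint 1 (V != Z) on D(V)={2,3,4,5,6,7} D(Z)={2,3,4,5}: no change
Constraint 2 (U < Z) on D(U)={2,3,4,5,6,7} D(Z)={2,3,4,5}: U {2,3,4,5,6,7}->{2,3,4}; Z {2,3,4,5}->{3,4,5}
Constraint 3 (Y != V) on D(Y)={2,3,4,6} D(V)={2,3,4,5,6,7}: no change
Constraint 4 (V < Y) on D(V)={2,3,4,5,6,7} D(Y)={2,3,4,6}: V {2,3,4,5,6,7}->{2,3,4,5}; Y {2,3,4,6}->{3,4,6}
So after constraint 4: D(Y) = {3,4,6}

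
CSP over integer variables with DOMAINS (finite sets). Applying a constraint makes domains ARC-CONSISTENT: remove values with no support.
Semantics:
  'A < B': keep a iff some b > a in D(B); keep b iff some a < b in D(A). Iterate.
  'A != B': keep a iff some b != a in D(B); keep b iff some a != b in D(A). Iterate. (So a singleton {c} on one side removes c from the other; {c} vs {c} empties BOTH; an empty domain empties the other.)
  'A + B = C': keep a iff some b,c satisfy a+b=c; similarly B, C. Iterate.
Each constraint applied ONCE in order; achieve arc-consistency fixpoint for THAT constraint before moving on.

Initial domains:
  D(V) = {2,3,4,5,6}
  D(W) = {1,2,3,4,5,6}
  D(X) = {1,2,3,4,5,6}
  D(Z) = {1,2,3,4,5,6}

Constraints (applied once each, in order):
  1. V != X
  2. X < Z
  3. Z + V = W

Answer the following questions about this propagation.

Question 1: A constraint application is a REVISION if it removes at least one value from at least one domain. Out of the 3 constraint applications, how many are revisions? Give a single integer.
Answer: 2

Derivation:
Constraint 1 (V != X) on D(V)={2,3,4,5,6} D(X)={1,2,3,4,5,6}: no change => not a revision
Constraint 2 (X < Z) on D(X)={1,2,3,4,5,6} D(Z)={1,2,3,4,5,6}: X {1,2,3,4,5,6}->{1,2,3,4,5}; Z {1,2,3,4,5,6}->{2,3,4,5,6} => REVISION
Constraint 3 (Z + V = W) on D(Z)={2,3,4,5,6} D(V)={2,3,4,5,6} D(W)={1,2,3,4,5,6}: Z {2,3,4,5,6}->{2,3,4}; V {2,3,4,5,6}->{2,3,4}; W {1,2,3,4,5,6}->{4,5,6} => REVISION
Total revisions = 2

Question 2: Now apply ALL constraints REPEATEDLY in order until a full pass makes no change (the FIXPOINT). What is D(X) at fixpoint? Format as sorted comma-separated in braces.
pass 0 (initial): D(X)={1,2,3,4,5,6}
pass 1: V {2,3,4,5,6}->{2,3,4}; W {1,2,3,4,5,6}->{4,5,6}; X {1,2,3,4,5,6}->{1,2,3,4,5}; Z {1,2,3,4,5,6}->{2,3,4}
pass 2: X {1,2,3,4,5}->{1,2,3}
pass 3: no change
Fixpoint after 3 passes: D(X) = {1,2,3}

Answer: {1,2,3}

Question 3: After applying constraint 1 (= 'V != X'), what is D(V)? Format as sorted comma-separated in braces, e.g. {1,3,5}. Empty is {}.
Constraint 1 (V != X) on D(V)={2,3,4,5,6} D(X)={1,2,3,4,5,6}: no change
So after constraint 1: D(V) = {2,3,4,5,6}

Answer: {2,3,4,5,6}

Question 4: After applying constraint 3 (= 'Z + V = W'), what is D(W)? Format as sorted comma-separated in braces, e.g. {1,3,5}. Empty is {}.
Answer: {4,5,6}

Derivation:
Constraint 1 (V != X) on D(V)={2,3,4,5,6} D(X)={1,2,3,4,5,6}: no change
Constraint 2 (X < Z) on D(X)={1,2,3,4,5,6} D(Z)={1,2,3,4,5,6}: X {1,2,3,4,5,6}->{1,2,3,4,5}; Z {1,2,3,4,5,6}->{2,3,4,5,6}
Constraint 3 (Z + V = W) on D(Z)={2,3,4,5,6} D(V)={2,3,4,5,6} D(W)={1,2,3,4,5,6}: Z {2,3,4,5,6}->{2,3,4}; V {2,3,4,5,6}->{2,3,4}; W {1,2,3,4,5,6}->{4,5,6}
So after constraint 3: D(W) = {4,5,6}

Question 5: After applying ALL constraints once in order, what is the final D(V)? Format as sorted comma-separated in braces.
Constraint 1 (V != X) on D(V)={2,3,4,5,6} D(X)={1,2,3,4,5,6}: no change
Constraint 2 (X < Z) on D(X)={1,2,3,4,5,6} D(Z)={1,2,3,4,5,6}: X {1,2,3,4,5,6}->{1,2,3,4,5}; Z {1,2,3,4,5,6}->{2,3,4,5,6}
Constraint 3 (Z + V = W) on D(Z)={2,3,4,5,6} D(V)={2,3,4,5,6} D(W)={1,2,3,4,5,6}: Z {2,3,4,5,6}->{2,3,4}; V {2,3,4,5,6}->{2,3,4}; W {1,2,3,4,5,6}->{4,5,6}
So after all 3 constraints: D(V) = {2,3,4}

Answer: {2,3,4}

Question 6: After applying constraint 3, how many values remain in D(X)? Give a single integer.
Constraint 1 (V != X) on D(V)={2,3,4,5,6} D(X)={1,2,3,4,5,6}: no change
Constraint 2 (X < Z) on D(X)={1,2,3,4,5,6} D(Z)={1,2,3,4,5,6}: X {1,2,3,4,5,6}->{1,2,3,4,5}; Z {1,2,3,4,5,6}->{2,3,4,5,6}
Constraint 3 (Z + V = W) on D(Z)={2,3,4,5,6} D(V)={2,3,4,5,6} D(W)={1,2,3,4,5,6}: Z {2,3,4,5,6}->{2,3,4}; V {2,3,4,5,6}->{2,3,4}; W {1,2,3,4,5,6}->{4,5,6}
So after constraint 3: D(X)={1,2,3,4,5}, size = 5

Answer: 5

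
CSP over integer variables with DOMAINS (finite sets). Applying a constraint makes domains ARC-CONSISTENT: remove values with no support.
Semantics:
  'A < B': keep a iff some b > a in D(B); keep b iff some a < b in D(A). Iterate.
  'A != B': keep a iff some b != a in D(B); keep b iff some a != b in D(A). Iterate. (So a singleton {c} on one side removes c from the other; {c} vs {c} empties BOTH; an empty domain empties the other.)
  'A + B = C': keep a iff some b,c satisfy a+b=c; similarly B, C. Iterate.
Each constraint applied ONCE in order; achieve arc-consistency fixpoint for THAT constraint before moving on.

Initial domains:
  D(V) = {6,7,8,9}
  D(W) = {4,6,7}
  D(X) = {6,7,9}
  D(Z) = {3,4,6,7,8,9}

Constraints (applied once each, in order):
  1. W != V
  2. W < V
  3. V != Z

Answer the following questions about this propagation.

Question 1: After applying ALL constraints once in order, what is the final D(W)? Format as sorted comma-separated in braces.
Constraint 1 (W != V) on D(W)={4,6,7} D(V)={6,7,8,9}: no change
Constraint 2 (W < V) on D(W)={4,6,7} D(V)={6,7,8,9}: no change
Constraint 3 (V != Z) on D(V)={6,7,8,9} D(Z)={3,4,6,7,8,9}: no change
So after all 3 constraints: D(W) = {4,6,7}

Answer: {4,6,7}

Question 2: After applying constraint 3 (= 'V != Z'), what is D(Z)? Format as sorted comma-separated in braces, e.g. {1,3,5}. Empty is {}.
Answer: {3,4,6,7,8,9}

Derivation:
Constraint 1 (W != V) on D(W)={4,6,7} D(V)={6,7,8,9}: no change
Constraint 2 (W < V) on D(W)={4,6,7} D(V)={6,7,8,9}: no change
Constraint 3 (V != Z) on D(V)={6,7,8,9} D(Z)={3,4,6,7,8,9}: no change
So after constraint 3: D(Z) = {3,4,6,7,8,9}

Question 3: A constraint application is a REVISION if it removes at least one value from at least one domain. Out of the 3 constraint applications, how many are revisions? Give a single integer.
Answer: 0

Derivation:
Constraint 1 (W != V) on D(W)={4,6,7} D(V)={6,7,8,9}: no change => not a revision
Constraint 2 (W < V) on D(W)={4,6,7} D(V)={6,7,8,9}: no change => not a revision
Constraint 3 (V != Z) on D(V)={6,7,8,9} D(Z)={3,4,6,7,8,9}: no change => not a revision
Total revisions = 0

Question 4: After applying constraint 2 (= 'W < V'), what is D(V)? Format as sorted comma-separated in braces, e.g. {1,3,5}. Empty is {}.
Constraint 1 (W != V) on D(W)={4,6,7} D(V)={6,7,8,9}: no change
Constraint 2 (W < V) on D(W)={4,6,7} D(V)={6,7,8,9}: no change
So after constraint 2: D(V) = {6,7,8,9}

Answer: {6,7,8,9}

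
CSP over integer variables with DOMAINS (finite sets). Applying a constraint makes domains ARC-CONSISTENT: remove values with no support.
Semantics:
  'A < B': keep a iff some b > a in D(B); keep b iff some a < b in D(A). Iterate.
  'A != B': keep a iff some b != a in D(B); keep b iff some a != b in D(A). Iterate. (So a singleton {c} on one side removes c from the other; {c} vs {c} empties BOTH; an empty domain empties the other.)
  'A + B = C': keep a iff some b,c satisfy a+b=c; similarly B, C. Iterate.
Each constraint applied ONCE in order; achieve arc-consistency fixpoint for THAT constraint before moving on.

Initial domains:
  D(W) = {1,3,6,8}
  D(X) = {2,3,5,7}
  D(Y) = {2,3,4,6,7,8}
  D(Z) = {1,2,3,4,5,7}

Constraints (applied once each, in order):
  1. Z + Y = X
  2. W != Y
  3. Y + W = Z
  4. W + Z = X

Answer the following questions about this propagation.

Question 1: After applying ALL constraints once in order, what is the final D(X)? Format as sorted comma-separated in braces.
Constraint 1 (Z + Y = X) on D(Z)={1,2,3,4,5,7} D(Y)={2,3,4,6,7,8} D(X)={2,3,5,7}: Z {1,2,3,4,5,7}->{1,2,3,4,5}; Y {2,3,4,6,7,8}->{2,3,4,6}; X {2,3,5,7}->{3,5,7}
Constraint 2 (W != Y) on D(W)={1,3,6,8} D(Y)={2,3,4,6}: no change
Constraint 3 (Y + W = Z) on D(Y)={2,3,4,6} D(W)={1,3,6,8} D(Z)={1,2,3,4,5}: Y {2,3,4,6}->{2,3,4}; W {1,3,6,8}->{1,3}; Z {1,2,3,4,5}->{3,4,5}
Constraint 4 (W + Z = X) on D(W)={1,3} D(Z)={3,4,5} D(X)={3,5,7}: Z {3,4,5}->{4}; X {3,5,7}->{5,7}
So after all 4 constraints: D(X) = {5,7}

Answer: {5,7}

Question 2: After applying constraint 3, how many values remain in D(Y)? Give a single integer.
Constraint 1 (Z + Y = X) on D(Z)={1,2,3,4,5,7} D(Y)={2,3,4,6,7,8} D(X)={2,3,5,7}: Z {1,2,3,4,5,7}->{1,2,3,4,5}; Y {2,3,4,6,7,8}->{2,3,4,6}; X {2,3,5,7}->{3,5,7}
Constraint 2 (W != Y) on D(W)={1,3,6,8} D(Y)={2,3,4,6}: no change
Constraint 3 (Y + W = Z) on D(Y)={2,3,4,6} D(W)={1,3,6,8} D(Z)={1,2,3,4,5}: Y {2,3,4,6}->{2,3,4}; W {1,3,6,8}->{1,3}; Z {1,2,3,4,5}->{3,4,5}
So after constraint 3: D(Y)={2,3,4}, size = 3

Answer: 3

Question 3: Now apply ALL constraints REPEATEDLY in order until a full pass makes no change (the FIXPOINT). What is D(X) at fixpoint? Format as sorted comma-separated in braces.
pass 0 (initial): D(X)={2,3,5,7}
pass 1: W {1,3,6,8}->{1,3}; X {2,3,5,7}->{5,7}; Y {2,3,4,6,7,8}->{2,3,4}; Z {1,2,3,4,5,7}->{4}
pass 2: W {1,3}->{}; X {5,7}->{}; Y {2,3,4}->{3}; Z {4}->{}
pass 3: Y {3}->{}
pass 4: no change
Fixpoint after 4 passes: D(X) = {}

Answer: {}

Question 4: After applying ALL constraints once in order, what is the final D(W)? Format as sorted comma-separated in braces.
Constraint 1 (Z + Y = X) on D(Z)={1,2,3,4,5,7} D(Y)={2,3,4,6,7,8} D(X)={2,3,5,7}: Z {1,2,3,4,5,7}->{1,2,3,4,5}; Y {2,3,4,6,7,8}->{2,3,4,6}; X {2,3,5,7}->{3,5,7}
Constraint 2 (W != Y) on D(W)={1,3,6,8} D(Y)={2,3,4,6}: no change
Constraint 3 (Y + W = Z) on D(Y)={2,3,4,6} D(W)={1,3,6,8} D(Z)={1,2,3,4,5}: Y {2,3,4,6}->{2,3,4}; W {1,3,6,8}->{1,3}; Z {1,2,3,4,5}->{3,4,5}
Constraint 4 (W + Z = X) on D(W)={1,3} D(Z)={3,4,5} D(X)={3,5,7}: Z {3,4,5}->{4}; X {3,5,7}->{5,7}
So after all 4 constraints: D(W) = {1,3}

Answer: {1,3}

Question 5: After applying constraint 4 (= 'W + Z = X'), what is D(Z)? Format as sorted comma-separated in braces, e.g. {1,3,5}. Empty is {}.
Answer: {4}

Derivation:
Constraint 1 (Z + Y = X) on D(Z)={1,2,3,4,5,7} D(Y)={2,3,4,6,7,8} D(X)={2,3,5,7}: Z {1,2,3,4,5,7}->{1,2,3,4,5}; Y {2,3,4,6,7,8}->{2,3,4,6}; X {2,3,5,7}->{3,5,7}
Constraint 2 (W != Y) on D(W)={1,3,6,8} D(Y)={2,3,4,6}: no change
Constraint 3 (Y + W = Z) on D(Y)={2,3,4,6} D(W)={1,3,6,8} D(Z)={1,2,3,4,5}: Y {2,3,4,6}->{2,3,4}; W {1,3,6,8}->{1,3}; Z {1,2,3,4,5}->{3,4,5}
Constraint 4 (W + Z = X) on D(W)={1,3} D(Z)={3,4,5} D(X)={3,5,7}: Z {3,4,5}->{4}; X {3,5,7}->{5,7}
So after constraint 4: D(Z) = {4}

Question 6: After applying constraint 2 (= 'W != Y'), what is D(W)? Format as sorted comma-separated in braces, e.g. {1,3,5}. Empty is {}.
Constraint 1 (Z + Y = X) on D(Z)={1,2,3,4,5,7} D(Y)={2,3,4,6,7,8} D(X)={2,3,5,7}: Z {1,2,3,4,5,7}->{1,2,3,4,5}; Y {2,3,4,6,7,8}->{2,3,4,6}; X {2,3,5,7}->{3,5,7}
Constraint 2 (W != Y) on D(W)={1,3,6,8} D(Y)={2,3,4,6}: no change
So after constraint 2: D(W) = {1,3,6,8}

Answer: {1,3,6,8}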